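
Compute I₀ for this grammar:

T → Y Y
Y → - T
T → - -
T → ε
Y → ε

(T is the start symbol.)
First, augment the grammar with T' → T
I₀ = CLOSURE({ [T' → . T] }):
  [T' → . T] has the dot before T: add [T → . Y Y], [T → . - -], [T → .]
  [T → . Y Y] has the dot before Y: add [Y → . - T], [Y → .]
No further items can be added.

I₀ = { [T → . - -], [T → . Y Y], [T → .], [T' → . T], [Y → . - T], [Y → .] }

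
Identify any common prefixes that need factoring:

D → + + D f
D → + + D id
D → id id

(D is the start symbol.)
Yes, D has productions with common prefix '+ + D'

Left-factoring is needed when two productions for the same non-terminal
share a common prefix on the right-hand side.

Productions for D:
  D → + + D f
  D → + + D id
  D → id id

Found common prefix '+ + D' in productions for D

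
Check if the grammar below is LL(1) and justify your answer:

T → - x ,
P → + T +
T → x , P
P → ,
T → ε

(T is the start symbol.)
Relevant sets:
  FOLLOW(T) = { $, '+' }

For T:
  PREDICT(T → '-' x ',') = { '-' }
  PREDICT(T → x ',' P) = { 'x' }
  PREDICT(T → ε) = { $, '+' }
For P:
  PREDICT(P → '+' T '+') = { '+' }
  PREDICT(P → ',') = { ',' }

All predict sets are disjoint. The grammar IS LL(1).

Answer: Yes, the grammar is LL(1).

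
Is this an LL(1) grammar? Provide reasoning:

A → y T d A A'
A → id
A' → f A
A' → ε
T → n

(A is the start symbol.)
A grammar is LL(1) if for each non-terminal N with multiple productions, the predict sets of those productions are pairwise disjoint, where PREDICT(N → α) = (FIRST(α) \ {ε}) ∪ (FOLLOW(N) if α ⇒* ε).

Relevant sets:
  FOLLOW(A') = { $, 'f' }

For A:
  PREDICT(A → y T d A A') = { 'y' }
  PREDICT(A → id) = { 'id' }
For A':
  PREDICT(A' → f A) = { 'f' }
  PREDICT(A' → ε) = { $, 'f' }
T has a single production, so nothing to check there.

Conflict found: Predict set conflict for A': { 'f' }
The grammar is NOT LL(1).

Answer: No. Predict set conflict for A': { 'f' }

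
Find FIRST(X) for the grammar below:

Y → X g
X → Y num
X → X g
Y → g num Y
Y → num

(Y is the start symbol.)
{ 'g', 'num' }

FIRST sets of the other non-terminals involved (by the same procedure, iterated to a fixed point):
  FIRST(Y) = { 'g', 'num' }

From X → Y num:
  - Y is a non-terminal: add FIRST(Y) \ {ε} = { 'g', 'num' }
    Y is not nullable, so stop
From X → X g:
  - X is the symbol being defined: contributes nothing new
    X is not nullable, so stop

Collecting: FIRST(X) = { 'g', 'num' }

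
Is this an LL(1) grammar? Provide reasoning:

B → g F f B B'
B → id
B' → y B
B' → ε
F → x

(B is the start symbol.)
No. Predict set conflict for B': { 'y' }

A grammar is LL(1) if for each non-terminal N with multiple productions, the predict sets of those productions are pairwise disjoint, where PREDICT(N → α) = (FIRST(α) \ {ε}) ∪ (FOLLOW(N) if α ⇒* ε).

Relevant sets:
  FOLLOW(B') = { $, 'y' }

For B:
  PREDICT(B → g F f B B') = { 'g' }
  PREDICT(B → id) = { 'id' }
For B':
  PREDICT(B' → y B) = { 'y' }
  PREDICT(B' → ε) = { $, 'y' }
F has a single production, so nothing to check there.

Conflict found: Predict set conflict for B': { 'y' }
The grammar is NOT LL(1).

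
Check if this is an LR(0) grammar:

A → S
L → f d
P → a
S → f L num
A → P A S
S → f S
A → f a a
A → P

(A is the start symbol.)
A grammar is LR(0) if no state in the canonical LR(0) collection has:
  - both a shift item (dot before a terminal) and a complete item (shift-reduce conflict), or
  - two or more complete items (reduce-reduce conflict; the accept item [A' → A .] counts as a complete item here).

Augment with A' → A and build the canonical LR(0) collection (I0 = CLOSURE({[A' → . A]}), then GOTO on every symbol after a dot until no new states appear). It has 16 states:
  I0: { [A → . P A S], [A → . P], [A → . S], [A → . f a a], [A' → . A], [P → . a], [S → . f L num], [S → . f S] }  — shift
  I1: { [A' → A .] }  — accept
  I2: { [A → . P A S], [A → . P], [A → . S], [A → . f a a], [A → P . A S], [A → P .], [P → . a], [S → . f L num], [S → . f S] }  — shift, reduce
  I3: { [A → S .] }  — reduce
  I4: { [P → a .] }  — reduce
  I5: { [A → f . a a], [L → . f d], [S → . f L num], [S → . f S], [S → f . L num], [S → f . S] }  — shift
  I6: { [S → f L . num] }  — shift
  I7: { [S → f S .] }  — reduce
  I8: { [A → f a . a] }  — shift
  I9: { [L → . f d], [L → f . d], [S → . f L num], [S → . f S], [S → f . L num], [S → f . S] }  — shift
  I10: { [L → f d .] }  — reduce
  I11: { [A → f a a .] }  — reduce
  I12: { [S → f L num .] }  — reduce
  I13: { [A → P A . S], [S → . f L num], [S → . f S] }  — shift
  I14: { [A → P A S .] }  — reduce
  I15: { [L → . f d], [S → . f L num], [S → . f S], [S → f . L num], [S → f . S] }  — shift

Conflict in state I2:
  Shift-reduce conflict between [A → P .] and [A → . f a a]
So the grammar is NOT LR(0).

Answer: No. Shift-reduce conflict between [A → P .] and [A → . f a a]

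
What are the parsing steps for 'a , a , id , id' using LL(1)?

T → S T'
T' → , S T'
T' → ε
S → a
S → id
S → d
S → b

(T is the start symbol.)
LL(1) parsing maintains a stack (initially the start symbol over $) and the input. At each step: if the stack top is a terminal, match it against the current input token; if it is a non-terminal N, replace it with the RHS of M[N, lookahead] (the unique production whose predict set contains the lookahead).

Stack is shown with the top on the left.

Stack     Input              Action
-----------------------------------
T $       a , a , id , id $  output T → S T'
S T' $    a , a , id , id $  output S → a
a T' $    a , a , id , id $  match 'a'
T' $      , a , id , id $    output T' → , S T'
, S T' $  , a , id , id $    match ','
S T' $    a , id , id $      output S → a
a T' $    a , id , id $      match 'a'
T' $      , id , id $        output T' → , S T'
, S T' $  , id , id $        match ','
S T' $    id , id $          output S → id
id T' $   id , id $          match 'id'
T' $      , id $             output T' → , S T'
, S T' $  , id $             match ','
S T' $    id $               output S → id
id T' $   id $               match 'id'
T' $      $                  output T' → ε
$         $                  accept

The string is accepted.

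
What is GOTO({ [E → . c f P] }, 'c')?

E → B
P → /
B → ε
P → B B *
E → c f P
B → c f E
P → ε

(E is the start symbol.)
GOTO(I, 'c') = CLOSURE({ [A → αX.β] : [A → α.Xβ] ∈ I, X = 'c' })

Items with dot before 'c', with the dot advanced:
  [E → . c f P] → [E → c . f P]
Closure adds nothing (no advanced item has the dot before a non-terminal).

GOTO = { [E → c . f P] }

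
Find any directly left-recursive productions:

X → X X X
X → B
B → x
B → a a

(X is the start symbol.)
Direct left recursion occurs when N → N α for some non-terminal N (the right-hand side begins with the left-hand side itself).

X → X X X: LEFT RECURSIVE (starts with X)
X → B: starts with B
B → x: starts with x
B → a a: starts with a

The grammar has direct left recursion on: X.

Answer: Yes, X is left-recursive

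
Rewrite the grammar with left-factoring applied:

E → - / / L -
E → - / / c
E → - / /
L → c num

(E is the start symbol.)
Left-factoring transforms A → αβ₁ | αβ₂ into A → αA' and A' → β₁ | β₂
(α is the longest common prefix among the alternatives). Repeat until
no nonterminal has two alternatives with a common prefix.

Round 1: E has alternatives sharing prefix '- / /'. Introduce E': E → - / / E'
  Add: E' → L -
  Add: E' → c
  Add: E' → ε

No remaining common prefixes — done.

Resulting grammar:
E → - / / E'
E' → L -
E' → c
E' → ε
L → c num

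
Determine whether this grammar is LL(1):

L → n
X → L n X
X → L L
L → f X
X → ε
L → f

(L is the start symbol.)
No. Predict set conflict for L: { 'f' }

A grammar is LL(1) if for each non-terminal N with multiple productions, the predict sets of those productions are pairwise disjoint, where PREDICT(N → α) = (FIRST(α) \ {ε}) ∪ (FOLLOW(N) if α ⇒* ε).

Relevant sets:
  FIRST(L) = { 'f', 'n' }
  FOLLOW(X) = { $, 'f', 'n' }

For L:
  PREDICT(L → n) = { 'n' }
  PREDICT(L → f X) = { 'f' }
  PREDICT(L → f) = { 'f' }
For X:
  PREDICT(X → L n X) = { 'f', 'n' }
  PREDICT(X → L L) = { 'f', 'n' }
  PREDICT(X → ε) = { $, 'f', 'n' }

Conflict found: Predict set conflict for L: { 'f' }
The grammar is NOT LL(1).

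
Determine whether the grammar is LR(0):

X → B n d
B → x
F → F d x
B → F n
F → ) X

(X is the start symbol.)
Yes, the grammar is LR(0)

A grammar is LR(0) if no state in the canonical LR(0) collection has:
  - both a shift item (dot before a terminal) and a complete item (shift-reduce conflict), or
  - two or more complete items (reduce-reduce conflict; the accept item [X' → X .] counts as a complete item here).

Augment with X' → X and build the canonical LR(0) collection (I0 = CLOSURE({[X' → . X]}), then GOTO on every symbol after a dot until no new states appear). It has 12 states:
  I0: { [B → . F n], [B → . x], [F → . ) X], [F → . F d x], [X → . B n d], [X' → . X] }  — shift
  I1: { [B → . F n], [B → . x], [F → ) . X], [F → . ) X], [F → . F d x], [X → . B n d] }  — shift
  I2: { [X → B . n d] }  — shift
  I3: { [B → F . n], [F → F . d x] }  — shift
  I4: { [X' → X .] }  — accept
  I5: { [B → x .] }  — reduce
  I6: { [F → F d . x] }  — shift
  I7: { [B → F n .] }  — reduce
  I8: { [F → F d x .] }  — reduce
  I9: { [X → B n . d] }  — shift
  I10: { [X → B n d .] }  — reduce
  I11: { [F → ) X .] }  — reduce

Every state is either a pure shift/goto state or contains exactly one complete item and nothing to shift — no conflicts. The grammar is LR(0).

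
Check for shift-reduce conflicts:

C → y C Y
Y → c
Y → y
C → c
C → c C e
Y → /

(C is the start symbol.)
Yes — I2: [C → c .] vs [C → . c]

A shift-reduce conflict occurs when an LR(0) state has both:
  - a complete (reduce) item [A → α .] (dot at the end), and
  - a shift item [B → β . c γ] (dot before a terminal).

Augment with C' → C and build the canonical LR(0) collection (I0 = CLOSURE({[C' → . C]}), then GOTO on every symbol after a dot until no new states appear). It has 11 states:
  I0: { [C → . c C e], [C → . c], [C → . y C Y], [C' → . C] }  — shift
  I1: { [C' → C .] }  — accept
  I2: { [C → . c C e], [C → . c], [C → . y C Y], [C → c . C e], [C → c .] }  — shift, reduce
  I3: { [C → . c C e], [C → . c], [C → . y C Y], [C → y . C Y] }  — shift
  I4: { [C → y C . Y], [Y → . /], [Y → . c], [Y → . y] }  — shift
  I5: { [Y → / .] }  — reduce
  I6: { [C → y C Y .] }  — reduce
  I7: { [Y → c .] }  — reduce
  I8: { [Y → y .] }  — reduce
  I9: { [C → c C . e] }  — shift
  I10: { [C → c C e .] }  — reduce

I2 contains reduce item [C → c .] and shift items [C → . c], [C → . c C e], [C → . y C Y] — shift-reduce conflict.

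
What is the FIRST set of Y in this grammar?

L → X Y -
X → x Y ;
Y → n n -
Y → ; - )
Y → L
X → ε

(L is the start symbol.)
{ ';', 'n', 'x' }

To compute FIRST(Y), examine every production with Y on the left-hand side, reading each right-hand side left to right until a non-nullable symbol is reached.

FIRST sets of the other non-terminals involved (by the same procedure, iterated to a fixed point):
  FIRST(L) = { ';', 'n', 'x' }

From Y → n n -:
  - n is a terminal: add 'n' and stop
From Y → ; - ):
  - ';' is a terminal: add ';' and stop
From Y → L:
  - L is a non-terminal: add FIRST(L) \ {ε} = { ';', 'n', 'x' }
    L is not nullable, so stop

Collecting: FIRST(Y) = { ';', 'n', 'x' }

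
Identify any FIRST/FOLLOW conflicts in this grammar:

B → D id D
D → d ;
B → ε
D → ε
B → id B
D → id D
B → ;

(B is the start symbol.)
Yes. D → id D with FOLLOW(D) on { 'id' }

Nullable non-terminals: B, D.
FIRST sets used below: FIRST(D) = { 'd', 'id', ε }

B: nullable alternative(s) B → ε; FOLLOW(B) = { $ }
  B → D id D: FIRST \ {ε} = { 'd', 'id' } — disjoint from FOLLOW(B)
  B → ε: FIRST \ {ε} = { } — this is the only nullable alternative, skip
  B → id B: FIRST \ {ε} = { 'id' } — disjoint from FOLLOW(B)
  B → ;: FIRST \ {ε} = { ';' } — disjoint from FOLLOW(B)

D: nullable alternative(s) D → ε; FOLLOW(D) = { $, 'id' }
  D → d ;: FIRST \ {ε} = { 'd' } — disjoint from FOLLOW(D)
  D → ε: FIRST \ {ε} = { } — this is the only nullable alternative, skip
  D → id D: FIRST \ {ε} = { 'id' } — overlaps FOLLOW(D) on { 'id' }: CONFLICT

So the grammar has 1 FIRST/FOLLOW conflict (marked CONFLICT above).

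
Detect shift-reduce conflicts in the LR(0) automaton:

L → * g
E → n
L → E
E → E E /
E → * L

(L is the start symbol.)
A shift-reduce conflict occurs when an LR(0) state has both:
  - a complete (reduce) item [A → α .] (dot at the end), and
  - a shift item [B → β . c γ] (dot before a terminal).

Augment with L' → L and build the canonical LR(0) collection (I0 = CLOSURE({[L' → . L]}), then GOTO on every symbol after a dot until no new states appear). It has 10 states:
  I0: { [E → . * L], [E → . E E /], [E → . n], [L → . * g], [L → . E], [L' → . L] }  — shift
  I1: { [E → * . L], [E → . * L], [E → . E E /], [E → . n], [L → * . g], [L → . * g], [L → . E] }  — shift
  I2: { [E → . * L], [E → . E E /], [E → . n], [E → E . E /], [L → E .] }  — shift, reduce
  I3: { [L' → L .] }  — accept
  I4: { [E → n .] }  — reduce
  I5: { [E → * . L], [E → . * L], [E → . E E /], [E → . n], [L → . * g], [L → . E] }  — shift
  I6: { [E → . * L], [E → . E E /], [E → . n], [E → E . E /], [E → E E . /] }  — shift
  I7: { [E → E E / .] }  — reduce
  I8: { [E → * L .] }  — reduce
  I9: { [L → * g .] }  — reduce

I2 contains reduce item [L → E .] and shift items [E → . * L], [E → . n] — shift-reduce conflict.

Answer: Yes — I2: [L → E .] vs [E → . * L]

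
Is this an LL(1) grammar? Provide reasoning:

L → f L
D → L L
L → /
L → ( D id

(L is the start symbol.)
Yes, the grammar is LL(1).

A grammar is LL(1) if for each non-terminal N with multiple productions, the predict sets of those productions are pairwise disjoint, where PREDICT(N → α) = (FIRST(α) \ {ε}) ∪ (FOLLOW(N) if α ⇒* ε).

For L:
  PREDICT(L → f L) = { 'f' }
  PREDICT(L → '/') = { '/' }
  PREDICT(L → '(' D id) = { '(' }
D has a single production, so nothing to check there.

All predict sets are disjoint. The grammar IS LL(1).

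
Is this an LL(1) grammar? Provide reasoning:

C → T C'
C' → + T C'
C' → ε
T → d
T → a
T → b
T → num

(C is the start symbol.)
Yes, the grammar is LL(1).

A grammar is LL(1) if for each non-terminal N with multiple productions, the predict sets of those productions are pairwise disjoint, where PREDICT(N → α) = (FIRST(α) \ {ε}) ∪ (FOLLOW(N) if α ⇒* ε).

Relevant sets:
  FOLLOW(C') = { $ }

For C':
  PREDICT(C' → '+' T C') = { '+' }
  PREDICT(C' → ε) = { $ }
For T:
  PREDICT(T → d) = { 'd' }
  PREDICT(T → a) = { 'a' }
  PREDICT(T → b) = { 'b' }
  PREDICT(T → num) = { 'num' }
C has a single production, so nothing to check there.

All predict sets are disjoint. The grammar IS LL(1).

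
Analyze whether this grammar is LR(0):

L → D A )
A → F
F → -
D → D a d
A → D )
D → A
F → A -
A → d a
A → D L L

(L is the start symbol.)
A grammar is LR(0) if no state in the canonical LR(0) collection has:
  - both a shift item (dot before a terminal) and a complete item (shift-reduce conflict), or
  - two or more complete items (reduce-reduce conflict; the accept item [L' → L .] counts as a complete item here).

Augment with L' → L and build the canonical LR(0) collection (I0 = CLOSURE({[L' → . L]}), then GOTO on every symbol after a dot until no new states appear). It has 16 states:
  I0: { [A → . D )], [A → . D L L], [A → . F], [A → . d a], [D → . A], [D → . D a d], [F → . -], [F → . A -], [L → . D A )], [L' → . L] }  — shift
  I1: { [F → - .] }  — reduce
  I2: { [D → A .], [F → A . -] }  — shift, reduce
  I3: { [A → . D )], [A → . D L L], [A → . F], [A → . d a], [A → D . )], [A → D . L L], [D → . A], [D → . D a d], [D → D . a d], [F → . -], [F → . A -], [L → . D A )], [L → D . A )] }  — shift
  I4: { [A → F .] }  — reduce
  I5: { [L' → L .] }  — accept
  I6: { [A → d . a] }  — shift
  I7: { [A → d a .] }  — reduce
  I8: { [A → D ) .] }  — reduce
  I9: { [D → A .], [F → A . -], [L → D A . )] }  — shift, reduce
  I10: { [A → . D )], [A → . D L L], [A → . F], [A → . d a], [A → D L . L], [D → . A], [D → . D a d], [F → . -], [F → . A -], [L → . D A )] }  — shift
  I11: { [D → D a . d] }  — shift
  I12: { [D → D a d .] }  — reduce
  I13: { [A → D L L .] }  — reduce
  I14: { [L → D A ) .] }  — reduce
  I15: { [F → A - .] }  — reduce

Conflict in state I2:
  Shift-reduce conflict between [D → A .] and [F → A . -]
So the grammar is NOT LR(0).

Answer: No. Shift-reduce conflict between [D → A .] and [F → A . -]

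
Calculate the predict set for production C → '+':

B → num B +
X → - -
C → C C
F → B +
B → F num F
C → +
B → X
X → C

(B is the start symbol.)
PREDICT(C → '+') = (FIRST(RHS) \ {ε}) ∪ (FOLLOW(C) if ε ∈ FIRST(RHS), i.e. RHS ⇒* ε)
FIRST('+') = { '+' }
ε ∉ FIRST('+'), so FOLLOW(C) is not added.
PREDICT(C → '+') = { '+' }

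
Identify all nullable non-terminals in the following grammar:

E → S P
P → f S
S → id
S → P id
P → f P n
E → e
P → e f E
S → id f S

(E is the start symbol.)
A non-terminal is nullable if it can derive ε (the empty string): either it has an ε-production, or it has a production whose right-hand side consists entirely of nullable non-terminals.

There are no ε-productions, so no non-terminal can derive ε.
No non-terminals are nullable.

Answer: None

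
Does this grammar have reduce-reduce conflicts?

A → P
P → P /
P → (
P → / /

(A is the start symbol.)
No reduce-reduce conflicts

A reduce-reduce conflict occurs when an LR(0) state has two complete items [A → α .] and [B → β .] — both call for a reduction, and with no lookahead the parser cannot choose between them.

Augment with A' → A and build the canonical LR(0) collection (I0 = CLOSURE({[A' → . A]}), then GOTO on every symbol after a dot until no new states appear). It has 7 states:
  I0: { [A → . P], [A' → . A], [P → . (], [P → . / /], [P → . P /] }  — shift
  I1: { [P → ( .] }  — reduce
  I2: { [P → / . /] }  — shift
  I3: { [A' → A .] }  — accept
  I4: { [A → P .], [P → P . /] }  — shift, reduce
  I5: { [P → P / .] }  — reduce
  I6: { [P → / / .] }  — reduce

No state contains more than one complete item.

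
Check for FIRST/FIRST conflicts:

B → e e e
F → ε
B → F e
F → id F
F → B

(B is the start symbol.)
FIRST sets of the non-terminals at (or reachable through a nullable prefix from) the front of some alternative:
  FIRST(F) = { 'e', 'id', ε }
  FIRST(B) = { 'e', 'id' }

Productions for B:
  B → e e e: FIRST = { 'e' }
  B → F e: FIRST = { 'e', 'id' }
Productions for F:
  F → ε: FIRST = { ε }
  F → id F: FIRST = { 'id' }
  F → B: FIRST = { 'e', 'id' }

Conflict for B: B → e e e and B → F e
  Overlap: { 'e' }
Conflict for F: F → id F and F → B
  Overlap: { 'id' }

Answer: Yes. B → e e e / B → F e on { 'e' }; F → id F / F → B on { 'id' }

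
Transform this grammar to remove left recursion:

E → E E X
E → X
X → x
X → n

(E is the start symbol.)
E is directly left-recursive. The standard transformation for
  A → A α₁ | ... | A α_m | β₁ | ... | β_n
is
  A  → β₁ A' | ... | β_n A'
  A' → α₁ A' | ... | α_m A' | ε

E → X becomes E → X E'
E → E E X becomes E' → E X E'
Add E' → ε

Productions for other non-terminals are unchanged:
  X → x
  X → n

Resulting grammar:
E → X E'
E' → E X E'
E' → ε
X → x
X → n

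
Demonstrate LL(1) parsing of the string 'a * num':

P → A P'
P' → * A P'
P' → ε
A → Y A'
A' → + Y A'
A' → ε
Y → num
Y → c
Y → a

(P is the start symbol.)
Stack is shown with the top on the left.

Stack        Input      Action
------------------------------
P $          a * num $  output P → A P'
A P' $       a * num $  output A → Y A'
Y A' P' $    a * num $  output Y → a
a A' P' $    a * num $  match 'a'
A' P' $      * num $    output A' → ε
P' $         * num $    output P' → * A P'
* A P' $     * num $    match '*'
A P' $       num $      output A → Y A'
Y A' P' $    num $      output Y → num
num A' P' $  num $      match 'num'
A' P' $      $          output A' → ε
P' $         $          output P' → ε
$            $          accept

The string is accepted.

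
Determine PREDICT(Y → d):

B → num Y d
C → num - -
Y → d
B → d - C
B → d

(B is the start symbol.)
PREDICT(Y → d) = (FIRST(RHS) \ {ε}) ∪ (FOLLOW(Y) if ε ∈ FIRST(RHS), i.e. RHS ⇒* ε)
FIRST(d) = { 'd' }
ε ∉ FIRST(d), so FOLLOW(Y) is not added.
PREDICT(Y → d) = { 'd' }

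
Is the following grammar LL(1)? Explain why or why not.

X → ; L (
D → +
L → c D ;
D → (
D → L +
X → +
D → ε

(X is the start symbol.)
Yes, the grammar is LL(1).

A grammar is LL(1) if for each non-terminal N with multiple productions, the predict sets of those productions are pairwise disjoint, where PREDICT(N → α) = (FIRST(α) \ {ε}) ∪ (FOLLOW(N) if α ⇒* ε).

Relevant sets:
  FIRST(L) = { 'c' }
  FOLLOW(D) = { ';' }

For X:
  PREDICT(X → ';' L '(') = { ';' }
  PREDICT(X → '+') = { '+' }
For D:
  PREDICT(D → '+') = { '+' }
  PREDICT(D → '(') = { '(' }
  PREDICT(D → L '+') = { 'c' }
  PREDICT(D → ε) = { ';' }
L has a single production, so nothing to check there.

All predict sets are disjoint. The grammar IS LL(1).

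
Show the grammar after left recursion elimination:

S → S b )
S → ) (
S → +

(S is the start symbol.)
S → ) ( S'
S → + S'
S' → b ) S'
S' → ε

S is directly left-recursive. The standard transformation for
  A → A α₁ | ... | A α_m | β₁ | ... | β_n
is
  A  → β₁ A' | ... | β_n A'
  A' → α₁ A' | ... | α_m A' | ε

S → ) ( becomes S → ) ( S'
S → + becomes S → + S'
S → S b ) becomes S' → b ) S'
Add S' → ε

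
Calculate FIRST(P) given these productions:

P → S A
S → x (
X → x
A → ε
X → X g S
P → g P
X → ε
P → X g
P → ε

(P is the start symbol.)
To compute FIRST(P), examine every production with P on the left-hand side, reading each right-hand side left to right until a non-nullable symbol is reached.

FIRST sets of the other non-terminals involved (by the same procedure, iterated to a fixed point):
  FIRST(S) = { 'x' }
  FIRST(X) = { 'g', 'x', ε }

From P → S A:
  - S is a non-terminal: add FIRST(S) \ {ε} = { 'x' }
    S is not nullable, so stop
From P → g P:
  - g is a terminal: add 'g' and stop
From P → X g:
  - X is a non-terminal: add FIRST(X) \ {ε} = { 'g', 'x' }
    X is nullable, so continue to the next symbol
  - g is a terminal: add 'g' and stop
From P → ε:
  - ε-production, so ε ∈ FIRST(P)

Collecting: FIRST(P) = { 'g', 'x', ε }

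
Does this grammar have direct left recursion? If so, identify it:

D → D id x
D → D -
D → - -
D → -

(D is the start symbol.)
D → D id x: LEFT RECURSIVE (starts with D)
D → D -: LEFT RECURSIVE (starts with D)
D → - -: starts with '-'
D → -: starts with '-'

The grammar has direct left recursion on: D.

Answer: Yes, D is left-recursive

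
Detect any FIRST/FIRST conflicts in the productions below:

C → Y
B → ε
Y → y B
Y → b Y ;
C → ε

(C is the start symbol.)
A FIRST/FIRST conflict occurs when two productions N → α and N → β for the same non-terminal have FIRST(α) ∩ FIRST(β) ≠ ∅ (with ε ∈ FIRST of a nullable right-hand side, so two nullable alternatives also conflict).

FIRST sets of the non-terminals at (or reachable through a nullable prefix from) the front of some alternative:
  FIRST(Y) = { 'b', 'y' }

Productions for C:
  C → Y: FIRST = { 'b', 'y' }
  C → ε: FIRST = { ε }
Productions for Y:
  Y → y B: FIRST = { 'y' }
  Y → b Y ;: FIRST = { 'b' }
B has only one production, so no FIRST/FIRST conflict is possible there.

All alternatives of each non-terminal have pairwise disjoint FIRST sets.

Answer: No FIRST/FIRST conflicts.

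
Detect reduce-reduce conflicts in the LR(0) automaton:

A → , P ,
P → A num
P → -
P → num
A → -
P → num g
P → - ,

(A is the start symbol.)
Yes — I4: [A → - .] vs [P → - .]

A reduce-reduce conflict occurs when an LR(0) state has two complete items [A → α .] and [B → β .] — both call for a reduction, and with no lookahead the parser cannot choose between them.

Augment with A' → A and build the canonical LR(0) collection (I0 = CLOSURE({[A' → . A]}), then GOTO on every symbol after a dot until no new states appear). It has 12 states:
  I0: { [A → . , P ,], [A → . -], [A' → . A] }  — shift
  I1: { [A → , . P ,], [A → . , P ,], [A → . -], [P → . - ,], [P → . -], [P → . A num], [P → . num g], [P → . num] }  — shift
  I2: { [A → - .] }  — reduce
  I3: { [A' → A .] }  — accept
  I4: { [A → - .], [P → - . ,], [P → - .] }  — shift, 2 reduces
  I5: { [P → A . num] }  — shift
  I6: { [A → , P . ,] }  — shift
  I7: { [P → num . g], [P → num .] }  — shift, reduce
  I8: { [P → num g .] }  — reduce
  I9: { [A → , P , .] }  — reduce
  I10: { [P → A num .] }  — reduce
  I11: { [P → - , .] }  — reduce

I4 contains complete items [A → - .], [P → - .] — reduce-reduce conflict.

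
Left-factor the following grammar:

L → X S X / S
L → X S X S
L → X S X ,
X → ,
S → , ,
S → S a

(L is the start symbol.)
Left-factoring transforms A → αβ₁ | αβ₂ into A → αA' and A' → β₁ | β₂
(α is the longest common prefix among the alternatives). Repeat until
no nonterminal has two alternatives with a common prefix.

Round 1: L has alternatives sharing prefix 'X S X'. Introduce L': L → X S X L'
  Add: L' → / S
  Add: L' → S
  Add: L' → ,

No remaining common prefixes — done.

Resulting grammar:
L → X S X L'
L' → / S
L' → S
L' → ,
X → ,
S → , ,
S → S a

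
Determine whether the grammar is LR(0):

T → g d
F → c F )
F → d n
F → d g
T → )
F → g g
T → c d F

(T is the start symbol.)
Augment with T' → T and build the canonical LR(0) collection (I0 = CLOSURE({[T' → . T]}), then GOTO on every symbol after a dot until no new states appear). It has 16 states:
  I0: { [T → . )], [T → . c d F], [T → . g d], [T' → . T] }  — shift
  I1: { [T → ) .] }  — reduce
  I2: { [T' → T .] }  — accept
  I3: { [T → c . d F] }  — shift
  I4: { [T → g . d] }  — shift
  I5: { [T → g d .] }  — reduce
  I6: { [F → . c F )], [F → . d g], [F → . d n], [F → . g g], [T → c d . F] }  — shift
  I7: { [T → c d F .] }  — reduce
  I8: { [F → . c F )], [F → . d g], [F → . d n], [F → . g g], [F → c . F )] }  — shift
  I9: { [F → d . g], [F → d . n] }  — shift
  I10: { [F → g . g] }  — shift
  I11: { [F → g g .] }  — reduce
  I12: { [F → d g .] }  — reduce
  I13: { [F → d n .] }  — reduce
  I14: { [F → c F . )] }  — shift
  I15: { [F → c F ) .] }  — reduce

Every state is either a pure shift/goto state or contains exactly one complete item and nothing to shift — no conflicts. The grammar is LR(0).

Answer: Yes, the grammar is LR(0)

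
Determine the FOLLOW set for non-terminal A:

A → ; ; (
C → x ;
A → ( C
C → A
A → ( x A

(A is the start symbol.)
{ $ }

To compute FOLLOW(A), find every occurrence of A on a right-hand side N → α A β: add FIRST(β) \ {ε}, and if β is empty or nullable also add FOLLOW(N). Iterate to a fixed point.

A is the start symbol, so $ ∈ FOLLOW(A).
In C → A: A is at the end, add FOLLOW(C)
In A → ( x A: A is at the end; this adds FOLLOW(A) to itself — nothing new

The FOLLOW sets referred to above (computed the same way, to a fixed point):
  FOLLOW(C) = { $ }

Taking the union: FOLLOW(A) = { $ }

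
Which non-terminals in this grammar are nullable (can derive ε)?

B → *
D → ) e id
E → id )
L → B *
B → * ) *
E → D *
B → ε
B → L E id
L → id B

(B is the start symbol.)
A non-terminal is nullable if it can derive ε (the empty string): either it has an ε-production, or it has a production whose right-hand side consists entirely of nullable non-terminals.

ε-productions: B → ε
So B is immediately nullable.
No further non-terminal can be added: every production for the remaining non-terminals contains a terminal or a non-nullable non-terminal.
Nullable = { 'B' }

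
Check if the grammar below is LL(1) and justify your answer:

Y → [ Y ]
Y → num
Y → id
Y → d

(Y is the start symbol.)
Yes, the grammar is LL(1).

A grammar is LL(1) if for each non-terminal N with multiple productions, the predict sets of those productions are pairwise disjoint, where PREDICT(N → α) = (FIRST(α) \ {ε}) ∪ (FOLLOW(N) if α ⇒* ε).

For Y:
  PREDICT(Y → '[' Y ']') = { '[' }
  PREDICT(Y → num) = { 'num' }
  PREDICT(Y → id) = { 'id' }
  PREDICT(Y → d) = { 'd' }

All predict sets are disjoint. The grammar IS LL(1).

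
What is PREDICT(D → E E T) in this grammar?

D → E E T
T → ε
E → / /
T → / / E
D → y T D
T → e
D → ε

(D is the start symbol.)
PREDICT(D → E E T) = (FIRST(RHS) \ {ε}) ∪ (FOLLOW(D) if ε ∈ FIRST(RHS), i.e. RHS ⇒* ε)
FIRST(E) = { '/' }
FIRST(E E T) = { '/' }
ε ∉ FIRST(E E T), so FOLLOW(D) is not added.
PREDICT(D → E E T) = { '/' }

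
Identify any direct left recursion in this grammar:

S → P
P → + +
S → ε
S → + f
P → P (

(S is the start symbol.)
S → P: starts with P
P → + +: starts with '+'
S → ε: starts with ε
S → + f: starts with '+'
P → P (: LEFT RECURSIVE (starts with P)

The grammar has direct left recursion on: P.

Answer: Yes, P is left-recursive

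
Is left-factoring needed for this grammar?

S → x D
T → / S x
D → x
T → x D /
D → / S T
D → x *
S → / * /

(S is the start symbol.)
Left-factoring is needed when two productions for the same non-terminal
share a common prefix on the right-hand side.

Productions for S:
  S → x D
  S → / * /
Productions for T:
  T → / S x
  T → x D /
Productions for D:
  D → x
  D → / S T
  D → x *

Found common prefix 'x' in productions for D

Answer: Yes, D has productions with common prefix 'x'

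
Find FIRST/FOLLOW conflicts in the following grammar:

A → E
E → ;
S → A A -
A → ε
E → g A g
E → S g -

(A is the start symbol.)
Yes. A → E with FOLLOW(A) on { '-', ';', 'g' }

A FIRST/FOLLOW conflict occurs when a non-terminal N has a nullable alternative N → β (β ⇒* ε) and another alternative N → α with FIRST(α) ∩ FOLLOW(N) ≠ ∅: on such a lookahead the parser cannot decide between expanding α and letting N vanish via β.

Nullable non-terminals: A.
FIRST sets used below: FIRST(E) = { '-', ';', 'g' }

A: nullable alternative(s) A → ε; FOLLOW(A) = { $, '-', ';', 'g' }
  A → E: FIRST \ {ε} = { '-', ';', 'g' } — overlaps FOLLOW(A) on { '-', ';', 'g' }: CONFLICT
  A → ε: FIRST \ {ε} = { } — this is the only nullable alternative, skip

E, S have no nullable alternative, so no FIRST/FOLLOW check is needed there.

So the grammar has 1 FIRST/FOLLOW conflict (marked CONFLICT above).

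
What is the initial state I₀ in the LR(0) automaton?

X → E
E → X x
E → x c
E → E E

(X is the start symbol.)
{ [E → . E E], [E → . X x], [E → . x c], [X → . E], [X' → . X] }

First, augment the grammar with X' → X
I₀ = CLOSURE({ [X' → . X] }):
  [X' → . X] has the dot before X: add [X → . E]
  [X → . E] has the dot before E: add [E → . X x], [E → . x c], [E → . E E]
No further items can be added.

I₀ = { [E → . E E], [E → . X x], [E → . x c], [X → . E], [X' → . X] }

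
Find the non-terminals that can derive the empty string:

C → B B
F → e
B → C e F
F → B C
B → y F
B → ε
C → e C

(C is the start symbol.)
ε-productions: B → ε
So B is immediately nullable.
C → B B: every symbol on the right is nullable, so C is nullable too.
F → B C: every symbol on the right is nullable, so F is nullable too.
Every non-terminal is now nullable.
Nullable = { 'B', 'C', 'F' }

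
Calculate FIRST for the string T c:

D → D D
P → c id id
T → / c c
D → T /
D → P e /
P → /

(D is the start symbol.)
{ '/' }

FIRST sets of the non-terminals involved (from the grammar, by fixed-point iteration):
  FIRST(T) = { '/' }

To compute FIRST(T c), process the symbols left to right:
Symbol T is a non-terminal. Add FIRST(T) \ {ε} = { '/' }
T is not nullable (ε ∉ FIRST(T)), so stop here.
FIRST(T c) = { '/' }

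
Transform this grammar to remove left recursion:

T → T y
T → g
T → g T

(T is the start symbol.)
T is directly left-recursive. The standard transformation for
  A → A α₁ | ... | A α_m | β₁ | ... | β_n
is
  A  → β₁ A' | ... | β_n A'
  A' → α₁ A' | ... | α_m A' | ε

T → g becomes T → g T'
T → g T becomes T → g T T'
T → T y becomes T' → y T'
Add T' → ε

Resulting grammar:
T → g T'
T → g T T'
T' → y T'
T' → ε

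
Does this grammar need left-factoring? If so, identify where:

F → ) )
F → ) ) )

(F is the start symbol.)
Left-factoring is needed when two productions for the same non-terminal
share a common prefix on the right-hand side.

Productions for F:
  F → ) )
  F → ) ) )

Found common prefix ') )' in productions for F

Answer: Yes, F has productions with common prefix ') )'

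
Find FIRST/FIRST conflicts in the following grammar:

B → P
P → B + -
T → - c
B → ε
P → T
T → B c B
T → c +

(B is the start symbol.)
A FIRST/FIRST conflict occurs when two productions N → α and N → β for the same non-terminal have FIRST(α) ∩ FIRST(β) ≠ ∅ (with ε ∈ FIRST of a nullable right-hand side, so two nullable alternatives also conflict).

FIRST sets of the non-terminals at (or reachable through a nullable prefix from) the front of some alternative:
  FIRST(P) = { '+', '-', 'c' }
  FIRST(B) = { '+', '-', 'c', ε }
  FIRST(T) = { '+', '-', 'c' }

Productions for B:
  B → P: FIRST = { '+', '-', 'c' }
  B → ε: FIRST = { ε }
Productions for P:
  P → B + -: FIRST = { '+', '-', 'c' }
  P → T: FIRST = { '+', '-', 'c' }
Productions for T:
  T → - c: FIRST = { '-' }
  T → B c B: FIRST = { '+', '-', 'c' }
  T → c +: FIRST = { 'c' }

Conflict for P: P → B + - and P → T
  Overlap: { '+', '-', 'c' }
Conflict for T: T → - c and T → B c B
  Overlap: { '-' }
Conflict for T: T → B c B and T → c +
  Overlap: { 'c' }

Answer: Yes. P → B '+' '-' / P → T on { '+', '-', 'c' }; T → '-' c / T → B c B on { '-' }; T → B c B / T → c '+' on { 'c' }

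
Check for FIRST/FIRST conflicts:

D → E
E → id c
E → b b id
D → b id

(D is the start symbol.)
Yes. D → E / D → b id on { 'b' }

A FIRST/FIRST conflict occurs when two productions N → α and N → β for the same non-terminal have FIRST(α) ∩ FIRST(β) ≠ ∅ (with ε ∈ FIRST of a nullable right-hand side, so two nullable alternatives also conflict).

FIRST sets of the non-terminals at (or reachable through a nullable prefix from) the front of some alternative:
  FIRST(E) = { 'b', 'id' }

Productions for D:
  D → E: FIRST = { 'b', 'id' }
  D → b id: FIRST = { 'b' }
Productions for E:
  E → id c: FIRST = { 'id' }
  E → b b id: FIRST = { 'b' }

Conflict for D: D → E and D → b id
  Overlap: { 'b' }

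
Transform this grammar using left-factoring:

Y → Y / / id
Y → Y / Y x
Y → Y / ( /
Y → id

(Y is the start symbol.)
Left-factoring transforms A → αβ₁ | αβ₂ into A → αA' and A' → β₁ | β₂
(α is the longest common prefix among the alternatives). Repeat until
no nonterminal has two alternatives with a common prefix.

Round 1: Y has alternatives sharing prefix 'Y /'. Introduce Y': Y → Y / Y'
  Add: Y' → / id
  Add: Y' → Y x
  Add: Y' → ( /

No remaining common prefixes — done.

Resulting grammar:
Y → Y / Y'
Y' → / id
Y' → Y x
Y' → ( /
Y → id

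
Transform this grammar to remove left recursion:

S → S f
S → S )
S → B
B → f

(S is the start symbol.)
S → B S'
S' → f S'
S' → ) S'
S' → ε
B → f

S is directly left-recursive. The standard transformation for
  A → A α₁ | ... | A α_m | β₁ | ... | β_n
is
  A  → β₁ A' | ... | β_n A'
  A' → α₁ A' | ... | α_m A' | ε

S → B becomes S → B S'
S → S f becomes S' → f S'
S → S ) becomes S' → ) S'
Add S' → ε

Productions for other non-terminals are unchanged:
  B → f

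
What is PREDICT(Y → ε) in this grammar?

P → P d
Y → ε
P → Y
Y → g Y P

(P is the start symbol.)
{ $, 'd', 'g' }

PREDICT(Y → ε) = (FIRST(RHS) \ {ε}) ∪ (FOLLOW(Y) if ε ∈ FIRST(RHS), i.e. RHS ⇒* ε)
The right-hand side is ε (FIRST(ε) = { ε }), so the predict set is FOLLOW(Y) = { $, 'd', 'g' }
PREDICT(Y → ε) = { $, 'd', 'g' }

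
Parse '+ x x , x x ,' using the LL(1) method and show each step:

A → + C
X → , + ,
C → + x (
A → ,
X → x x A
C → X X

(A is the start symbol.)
LL(1) parsing maintains a stack (initially the start symbol over $) and the input. At each step: if the stack top is a terminal, match it against the current input token; if it is a non-terminal N, replace it with the RHS of M[N, lookahead] (the unique production whose predict set contains the lookahead).

Stack is shown with the top on the left.

Stack      Input            Action
----------------------------------
A $        + x x , x x , $  output A → + C
+ C $      + x x , x x , $  match '+'
C $        x x , x x , $    output C → X X
X X $      x x , x x , $    output X → x x A
x x A X $  x x , x x , $    match 'x'
x A X $    x , x x , $      match 'x'
A X $      , x x , $        output A → ,
, X $      , x x , $        match ','
X $        x x , $          output X → x x A
x x A $    x x , $          match 'x'
x A $      x , $            match 'x'
A $        , $              output A → ,
, $        , $              match ','
$          $                accept

The string is accepted.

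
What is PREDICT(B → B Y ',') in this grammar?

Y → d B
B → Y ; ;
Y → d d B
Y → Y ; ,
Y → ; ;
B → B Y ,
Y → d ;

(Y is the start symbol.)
{ ';', 'd' }

PREDICT(B → B Y ',') = (FIRST(RHS) \ {ε}) ∪ (FOLLOW(B) if ε ∈ FIRST(RHS), i.e. RHS ⇒* ε)
FIRST(B) = { ';', 'd' }
FIRST(B Y ',') = { ';', 'd' }
ε ∉ FIRST(B Y ','), so FOLLOW(B) is not added.
PREDICT(B → B Y ',') = { ';', 'd' }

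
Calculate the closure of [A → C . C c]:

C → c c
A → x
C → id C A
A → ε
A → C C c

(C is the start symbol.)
To compute CLOSURE, for each item [A → α.Bβ] where B is a non-terminal, add [B → .γ] for all productions B → γ; repeat for the newly added items until nothing changes.

Start with: [A → C . C c]
  [A → C . C c] has the dot before C: add [C → . c c], [C → . id C A]
No further items can be added.

CLOSURE = { [A → C . C c], [C → . c c], [C → . id C A] }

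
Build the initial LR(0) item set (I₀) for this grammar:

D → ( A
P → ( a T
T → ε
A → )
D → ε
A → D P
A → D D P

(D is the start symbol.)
First, augment the grammar with D' → D
I₀ = CLOSURE({ [D' → . D] }):
  [D' → . D] has the dot before D: add [D → . ( A], [D → .]
No further items can be added.

I₀ = { [D → . ( A], [D → .], [D' → . D] }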